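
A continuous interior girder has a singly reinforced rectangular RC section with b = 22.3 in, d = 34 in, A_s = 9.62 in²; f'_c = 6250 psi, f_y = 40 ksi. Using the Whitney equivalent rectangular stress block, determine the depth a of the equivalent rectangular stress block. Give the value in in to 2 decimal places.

a ≈ 3.25 in

T = A_s f_y = 9.62 × 40 = 384.8 kips.
a = T/(0.85 f'_c b) = 384.8/(0.85 × 6.25 × 22.3) = 3.25 in.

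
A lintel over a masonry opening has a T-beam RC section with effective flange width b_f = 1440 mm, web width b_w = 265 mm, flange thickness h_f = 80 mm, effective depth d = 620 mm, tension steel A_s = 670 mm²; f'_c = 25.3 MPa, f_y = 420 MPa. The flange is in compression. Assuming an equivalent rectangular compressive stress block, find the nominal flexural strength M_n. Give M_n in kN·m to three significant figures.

M_n ≈ 173 kN·m

Tension: T = A_s f_y = 670 × 420 = 281400 N.
Try a within the flange: a = T/(0.85 f'_c b_f) = 281400/(0.85 × 25.3 × 1440) = 9.09 mm.
Since a = 9.09 ≤ h_f = 80 mm, the stress block lies entirely in the flange; analyse as a rectangular beam of width b_f.
M_n = T(d − a/2) = 281400 × (620 − 4.545) = 173.19 × 10⁶ N·mm.
M_n = 173.19 kN·m.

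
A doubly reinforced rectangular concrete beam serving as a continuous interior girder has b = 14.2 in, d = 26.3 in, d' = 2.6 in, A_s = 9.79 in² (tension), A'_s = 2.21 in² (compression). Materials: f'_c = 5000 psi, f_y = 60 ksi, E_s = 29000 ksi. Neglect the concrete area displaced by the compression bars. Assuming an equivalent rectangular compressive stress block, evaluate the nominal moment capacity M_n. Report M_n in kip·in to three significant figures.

M_n ≈ 13400 kip·in

Assume both steels yield.
a = (A_s − A'_s) f_y/(0.85 f'_c b) = (9.79 − 2.21) × 60/(0.85 × 5 × 14.2) = 7.536 in.
c = a/β₁ = 7.536/0.8 = 9.420 in; ε'_s = 0.003(c − d')/c = 0.0022 ≥ ε_y = 0.0021, so the compression steel yields.
M_n = (A_s − A'_s) f_y (d − a/2) + A'_s f_y (d − d') = 454.8 × (26.3 − 3.768) + 132.6 × (26.3 − 2.6) = 10247.6 + 3142.6 = 13390.2 kip·in.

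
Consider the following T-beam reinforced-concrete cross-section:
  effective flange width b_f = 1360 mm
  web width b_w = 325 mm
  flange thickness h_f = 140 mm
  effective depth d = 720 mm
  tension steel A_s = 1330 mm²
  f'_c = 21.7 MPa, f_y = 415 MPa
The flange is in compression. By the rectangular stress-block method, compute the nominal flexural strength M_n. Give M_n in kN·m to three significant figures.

Tension: T = A_s f_y = 1330 × 415 = 551950 N.
Try a within the flange: a = T/(0.85 f'_c b_f) = 551950/(0.85 × 21.7 × 1360) = 22.00 mm.
Since a = 22.00 ≤ h_f = 140 mm, the stress block lies entirely in the flange; analyse as a rectangular beam of width b_f.
M_n = T(d − a/2) = 551950 × (720 − 11) = 391.33 × 10⁶ N·mm.
M_n = 391.33 kN·m.

M_n ≈ 391 kN·m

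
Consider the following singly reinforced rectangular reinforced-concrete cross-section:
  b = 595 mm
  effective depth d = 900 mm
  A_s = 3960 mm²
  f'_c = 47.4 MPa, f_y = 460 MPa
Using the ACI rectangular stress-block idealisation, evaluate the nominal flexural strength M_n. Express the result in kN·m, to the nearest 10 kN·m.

M_n ≈ 1570 kN·m

T = A_s f_y = 3960 × 460 = 1821600 N = 1821.6 kN.
From C = T: a = T/(0.85 f'_c b) = 1821600/(0.85 × 47.4 × 595) = 75.99 mm.
M_n = T(d − a/2) = 1821.6 kN × (900 − 37.995) mm = 1570.23 kN·m.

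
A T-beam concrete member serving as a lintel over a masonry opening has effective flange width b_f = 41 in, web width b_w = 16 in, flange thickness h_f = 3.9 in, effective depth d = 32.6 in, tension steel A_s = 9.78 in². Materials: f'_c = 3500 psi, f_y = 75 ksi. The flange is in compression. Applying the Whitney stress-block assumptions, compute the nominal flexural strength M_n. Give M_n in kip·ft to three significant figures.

M_n ≈ 1770 kip·ft

Tension: T = A_s f_y = 9.78 × 75 = 733.5 kips.
Try a within the flange: a = T/(0.85 f'_c b_f) = 733.5/(0.85 × 3.5 × 41) = 6.014 in.
a = 6.014 > h_f = 3.9 in: the block extends into the web. Split into flange-overhang and web parts.
C_f = 0.85 f'_c (b_f − b_w) h_f = 0.85 × 3.5 × (41 − 16) × 3.9 = 290.1 kips.
Remaining web compression depth: a_w = (T − C_f)/(0.85 f'_c b_w) = (733.5 − 290.1)/(0.85 × 3.5 × 16) = 9.315 in.
M_n = C_f(d − h_f/2) + (T − C_f)(d − a_w/2) = 290.1 × (32.6 − 1.95) + 443.4 × (32.6 − 4.6575) = 8891.6 + 12389.7 = 21281.3 kip·in.
M_n = 21281.3/12 = 1773.44 kip·ft.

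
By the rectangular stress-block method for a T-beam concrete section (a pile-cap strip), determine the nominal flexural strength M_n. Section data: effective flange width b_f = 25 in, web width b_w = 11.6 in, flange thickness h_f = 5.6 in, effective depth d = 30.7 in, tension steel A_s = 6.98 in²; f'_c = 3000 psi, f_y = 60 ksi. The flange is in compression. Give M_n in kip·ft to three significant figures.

Tension: T = A_s f_y = 6.98 × 60 = 418.8 kips.
Try a within the flange: a = T/(0.85 f'_c b_f) = 418.8/(0.85 × 3 × 25) = 6.569 in.
a = 6.569 > h_f = 5.6 in: the block extends into the web. Split into flange-overhang and web parts.
C_f = 0.85 f'_c (b_f − b_w) h_f = 0.85 × 3 × (25 − 11.6) × 5.6 = 191.4 kips.
Remaining web compression depth: a_w = (T − C_f)/(0.85 f'_c b_w) = (418.8 − 191.4)/(0.85 × 3 × 11.6) = 7.688 in.
M_n = C_f(d − h_f/2) + (T − C_f)(d − a_w/2) = 191.4 × (30.7 − 2.8) + 227.4 × (30.7 − 3.844) = 5340.1 + 6107.1 = 11447.2 kip·in.
M_n = 11447.2/12 = 953.93 kip·ft.

M_n ≈ 954 kip·ft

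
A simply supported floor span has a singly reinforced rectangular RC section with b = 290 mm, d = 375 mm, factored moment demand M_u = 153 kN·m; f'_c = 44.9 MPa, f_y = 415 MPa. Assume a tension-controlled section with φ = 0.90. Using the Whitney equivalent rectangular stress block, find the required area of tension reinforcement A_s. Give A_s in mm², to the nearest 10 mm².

M_n = M_u/φ = 153/0.90 = 170 kN·m.
With M_n = 0.85 f'_c a b (d − a/2), solve the quadratic for a:
a = d − √(d² − 2M_n/(0.85 f'_c b)) = 375 − √(375² − 2 × 170×10⁶/(0.85 × 44.9 × 290)) = 43.48 mm.
A_s = 0.85 f'_c a b / f_y = 0.85 × 44.9 × 43.48 × 290 / 415 = 1159.6 mm².

A_s ≈ 1160 mm²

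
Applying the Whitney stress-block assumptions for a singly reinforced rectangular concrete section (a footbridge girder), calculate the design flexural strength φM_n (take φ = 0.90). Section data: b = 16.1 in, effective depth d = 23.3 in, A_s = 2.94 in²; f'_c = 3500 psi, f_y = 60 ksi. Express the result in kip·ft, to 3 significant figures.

T = A_s f_y = 2.94 × 60 = 176.4 kips.
a = T/(0.85 f'_c b) = 176.4/(0.85 × 3.5 × 16.1) = 3.683 in.
M_n = T(d − a/2) = 176.4 × (23.3 − 1.8415) = 3785.3 kip·in = 3785.3/12 = 315.44 kip·ft.
φM_n = 0.90 × 315.44 = 283.90 kip·ft.

φM_n ≈ 284 kip·ft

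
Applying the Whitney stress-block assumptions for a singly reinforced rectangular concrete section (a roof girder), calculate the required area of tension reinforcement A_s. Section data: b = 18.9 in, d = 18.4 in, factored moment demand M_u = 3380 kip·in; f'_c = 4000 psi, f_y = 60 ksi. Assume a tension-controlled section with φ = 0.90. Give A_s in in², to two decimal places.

M_n = M_u/φ = 3380/0.90 = 3755.56 kip·in.
From M_n = 0.85 f'_c a b (d − a/2):
a = d − √(d² − 2M_n/(0.85 f'_c b)) = 18.4 − √(18.4² − 2 × 3755.56/(0.85 × 4 × 18.9)) = 3.511 in.
A_s = 0.85 f'_c a b / f_y = 0.85 × 4 × 3.511 × 18.9 / 60 = 3.760 in².

A_s ≈ 3.76 in²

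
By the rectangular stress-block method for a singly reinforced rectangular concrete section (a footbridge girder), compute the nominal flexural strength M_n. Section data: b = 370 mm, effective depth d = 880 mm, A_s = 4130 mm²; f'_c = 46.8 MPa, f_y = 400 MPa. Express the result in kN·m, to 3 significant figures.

M_n ≈ 1360 kN·m

T = A_s f_y = 4130 × 400 = 1652000 N = 1652 kN.
From C = T: a = T/(0.85 f'_c b) = 1652000/(0.85 × 46.8 × 370) = 112.24 mm.
M_n = T(d − a/2) = 1652 kN × (880 − 56.12) mm = 1361.05 kN·m.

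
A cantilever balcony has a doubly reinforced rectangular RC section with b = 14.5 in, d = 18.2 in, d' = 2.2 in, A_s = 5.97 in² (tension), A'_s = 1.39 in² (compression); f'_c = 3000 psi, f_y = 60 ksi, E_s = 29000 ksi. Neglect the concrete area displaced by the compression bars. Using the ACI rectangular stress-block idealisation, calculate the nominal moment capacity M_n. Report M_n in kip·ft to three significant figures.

M_n ≈ 443 kip·ft

Assume both steels yield.
a = (A_s − A'_s) f_y/(0.85 f'_c b) = (5.97 − 1.39) × 60/(0.85 × 3 × 14.5) = 7.432 in.
c = a/β₁ = 7.432/0.85 = 8.744 in; ε'_s = 0.003(c − d')/c = 0.0022 ≥ ε_y = 0.0021, so the compression steel yields.
M_n = (A_s − A'_s) f_y (d − a/2) + A'_s f_y (d − d') = 274.8 × (18.2 − 3.716) + 83.4 × (18.2 − 2.2) = 3980.2 + 1334.4 = 5314.6 kip·in = 5314.6/12 = 442.88 kip·ft.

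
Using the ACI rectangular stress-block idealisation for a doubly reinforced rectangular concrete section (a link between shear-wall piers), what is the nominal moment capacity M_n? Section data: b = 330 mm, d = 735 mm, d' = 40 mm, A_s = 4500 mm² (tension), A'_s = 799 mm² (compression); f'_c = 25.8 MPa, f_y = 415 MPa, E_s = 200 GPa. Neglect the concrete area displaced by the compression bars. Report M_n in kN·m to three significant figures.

M_n ≈ 1200 kN·m

Assume both tension and compression steel yield.
Net tension couple steel: A_s − A'_s = 3701 mm².
a = (A_s − A'_s) f_y / (0.85 f'_c b) = 1535915/(0.85 × 25.8 × 330) = 212.23 mm.
c = a/β₁ = 212.23/0.85 = 249.68 mm; ε'_s = 0.003(c − d')/c = 0.0025 ≥ f_y/E_s = 0.0021, so compression steel does yield.
M_n = (A_s − A'_s) f_y (d − a/2) + A'_s f_y (d − d') = [1535915 × (735 − 106.115) + 331585 × (735 − 40)] × 10⁻⁶ = 965.91 + 230.45 = 1196.36 kN·m.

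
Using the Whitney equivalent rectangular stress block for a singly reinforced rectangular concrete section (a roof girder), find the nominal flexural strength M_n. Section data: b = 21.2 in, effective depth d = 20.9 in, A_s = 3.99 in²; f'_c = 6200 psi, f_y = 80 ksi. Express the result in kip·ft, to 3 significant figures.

T = A_s f_y = 3.99 × 80 = 319.2 kips.
a = T/(0.85 f'_c b) = 319.2/(0.85 × 6.2 × 21.2) = 2.857 in.
M_n = T(d − a/2) = 319.2 × (20.9 − 1.4285) = 6215.3 kip·in = 6215.3/12 = 517.94 kip·ft.

M_n ≈ 518 kip·ft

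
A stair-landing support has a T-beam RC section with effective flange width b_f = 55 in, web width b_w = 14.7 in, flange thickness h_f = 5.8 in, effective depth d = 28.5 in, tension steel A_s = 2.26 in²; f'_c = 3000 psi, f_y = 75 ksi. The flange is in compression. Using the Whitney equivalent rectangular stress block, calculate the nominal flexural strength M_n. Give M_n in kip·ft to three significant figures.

Tension: T = A_s f_y = 2.26 × 75 = 169.5 kips.
Try a within the flange: a = T/(0.85 f'_c b_f) = 169.5/(0.85 × 3 × 55) = 1.209 in.
Since a = 1.209 ≤ h_f = 5.8 in, the stress block lies entirely in the flange; analyse as a rectangular beam of width b_f.
M_n = T(d − a/2) = 169.5 × (28.5 − 0.6045) = 4728.3 kip·in.
M_n = 4728.3/12 = 394.03 kip·ft.

M_n ≈ 394 kip·ft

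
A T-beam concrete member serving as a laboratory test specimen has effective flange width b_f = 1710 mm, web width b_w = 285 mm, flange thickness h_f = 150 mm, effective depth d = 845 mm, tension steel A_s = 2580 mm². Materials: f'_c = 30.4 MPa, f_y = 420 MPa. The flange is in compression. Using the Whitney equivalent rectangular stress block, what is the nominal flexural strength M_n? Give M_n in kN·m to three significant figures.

M_n ≈ 902 kN·m

Tension: T = A_s f_y = 2580 × 420 = 1083600 N.
Try a within the flange: a = T/(0.85 f'_c b_f) = 1083600/(0.85 × 30.4 × 1710) = 24.52 mm.
Since a = 24.52 ≤ h_f = 150 mm, the stress block lies entirely in the flange; analyse as a rectangular beam of width b_f.
M_n = T(d − a/2) = 1083600 × (845 − 12.26) = 902.36 × 10⁶ N·mm.
M_n = 902.36 kN·m.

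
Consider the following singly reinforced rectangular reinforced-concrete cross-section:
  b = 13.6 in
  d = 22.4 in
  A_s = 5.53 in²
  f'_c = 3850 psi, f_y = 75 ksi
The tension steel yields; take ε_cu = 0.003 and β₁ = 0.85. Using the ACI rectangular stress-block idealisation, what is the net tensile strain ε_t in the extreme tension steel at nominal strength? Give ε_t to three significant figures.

ε_t ≈ 0.00313

a = A_s f_y/(0.85 f'_c b) = 9.319 in.
β₁ = 0.85, so c = a/β₁ = 9.319/0.85 = 10.964 in.
From the linear strain diagram with ε_cu = 0.003: ε_t = 0.003 (d − c)/c = 0.003 × (22.4 − 10.964)/10.964 = 0.00313.
ε_t < 0.004 — the section is over-reinforced for flexure under ACI limits.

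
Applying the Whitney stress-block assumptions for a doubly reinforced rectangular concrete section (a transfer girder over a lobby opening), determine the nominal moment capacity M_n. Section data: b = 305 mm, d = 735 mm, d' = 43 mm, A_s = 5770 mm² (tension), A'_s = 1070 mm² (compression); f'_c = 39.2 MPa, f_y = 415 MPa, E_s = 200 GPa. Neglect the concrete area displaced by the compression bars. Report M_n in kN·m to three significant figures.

M_n ≈ 1550 kN·m

Assume both tension and compression steel yield.
Net tension couple steel: A_s − A'_s = 4700 mm².
a = (A_s − A'_s) f_y / (0.85 f'_c b) = 1950500/(0.85 × 39.2 × 305) = 191.93 mm.
c = a/β₁ = 191.93/0.77 = 249.26 mm; ε'_s = 0.003(c − d')/c = 0.0025 ≥ f_y/E_s = 0.0021, so compression steel does yield.
M_n = (A_s − A'_s) f_y (d − a/2) + A'_s f_y (d − d') = [1950500 × (735 − 95.965) + 444050 × (735 − 43)] × 10⁻⁶ = 1246.44 + 307.28 = 1553.72 kN·m.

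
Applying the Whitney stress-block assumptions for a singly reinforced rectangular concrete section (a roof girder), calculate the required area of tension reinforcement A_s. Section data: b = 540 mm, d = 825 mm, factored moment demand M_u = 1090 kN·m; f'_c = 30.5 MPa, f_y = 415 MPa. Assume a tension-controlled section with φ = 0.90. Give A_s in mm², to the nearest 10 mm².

M_n = M_u/φ = 1090/0.90 = 1211.11 kN·m.
With M_n = 0.85 f'_c a b (d − a/2), solve the quadratic for a:
a = d − √(d² − 2M_n/(0.85 f'_c b)) = 825 − √(825² − 2 × 1211.11×10⁶/(0.85 × 30.5 × 540)) = 112.54 mm.
A_s = 0.85 f'_c a b / f_y = 0.85 × 30.5 × 112.54 × 540 / 415 = 3796.4 mm².

A_s ≈ 3800 mm²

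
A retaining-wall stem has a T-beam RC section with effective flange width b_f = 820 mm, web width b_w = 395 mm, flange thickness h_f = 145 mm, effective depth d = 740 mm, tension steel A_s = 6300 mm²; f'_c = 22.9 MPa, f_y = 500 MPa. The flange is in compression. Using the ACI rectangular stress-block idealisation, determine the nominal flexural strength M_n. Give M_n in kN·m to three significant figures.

Tension: T = A_s f_y = 6300 × 500 = 3150000 N.
Try a within the flange: a = T/(0.85 f'_c b_f) = 3150000/(0.85 × 22.9 × 820) = 197.35 mm.
a = 197.35 > h_f = 145 mm: the block extends into the web. Split into flange-overhang and web parts.
C_f = 0.85 f'_c (b_f − b_w) h_f = 0.85 × 22.9 × (820 − 395) × 145 = 1199531 N.
Remaining web compression depth: a_w = (T − C_f)/(0.85 f'_c b_w) = (3150000 − 1199531)/(0.85 × 22.9 × 395) = 253.68 mm.
M_n = C_f(d − h_f/2) + (T − C_f)(d − a_w/2) = 1199531 × (740 − 72.5) + 1950469 × (740 − 126.84) = 800.69 + 1195.95 = 1996.64 × 10⁶ N·mm.
M_n = 1996.64 kN·m.

M_n ≈ 2000 kN·m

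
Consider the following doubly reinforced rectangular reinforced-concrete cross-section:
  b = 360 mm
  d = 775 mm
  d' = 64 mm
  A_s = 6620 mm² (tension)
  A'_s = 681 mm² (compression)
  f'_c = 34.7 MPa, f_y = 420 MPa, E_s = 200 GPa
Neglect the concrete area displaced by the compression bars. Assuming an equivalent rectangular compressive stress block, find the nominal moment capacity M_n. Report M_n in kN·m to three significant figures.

M_n ≈ 1840 kN·m

Assume both tension and compression steel yield.
Net tension couple steel: A_s − A'_s = 5939 mm².
a = (A_s − A'_s) f_y / (0.85 f'_c b) = 2494380/(0.85 × 34.7 × 360) = 234.92 mm.
c = a/β₁ = 234.92/0.802 = 292.92 mm; ε'_s = 0.003(c − d')/c = 0.0023 ≥ f_y/E_s = 0.0021, so compression steel does yield.
M_n = (A_s − A'_s) f_y (d − a/2) + A'_s f_y (d − d') = [2494380 × (775 − 117.46) + 286020 × (775 − 64)] × 10⁻⁶ = 1640.15 + 203.36 = 1843.51 kN·m.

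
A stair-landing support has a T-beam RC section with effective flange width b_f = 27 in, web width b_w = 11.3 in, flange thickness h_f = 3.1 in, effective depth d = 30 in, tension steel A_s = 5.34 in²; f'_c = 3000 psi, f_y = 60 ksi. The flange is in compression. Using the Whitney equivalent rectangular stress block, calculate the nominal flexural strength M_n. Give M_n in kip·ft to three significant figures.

M_n ≈ 729 kip·ft

Tension: T = A_s f_y = 5.34 × 60 = 320.4 kips.
Try a within the flange: a = T/(0.85 f'_c b_f) = 320.4/(0.85 × 3 × 27) = 4.654 in.
a = 4.654 > h_f = 3.1 in: the block extends into the web. Split into flange-overhang and web parts.
C_f = 0.85 f'_c (b_f − b_w) h_f = 0.85 × 3 × (27 − 11.3) × 3.1 = 124.1 kips.
Remaining web compression depth: a_w = (T − C_f)/(0.85 f'_c b_w) = (320.4 − 124.1)/(0.85 × 3 × 11.3) = 6.812 in.
M_n = C_f(d − h_f/2) + (T − C_f)(d − a_w/2) = 124.1 × (30 − 1.55) + 196.3 × (30 − 3.406) = 3530.6 + 5220.4 = 8751.0 kip·in.
M_n = 8751.0/12 = 729.25 kip·ft.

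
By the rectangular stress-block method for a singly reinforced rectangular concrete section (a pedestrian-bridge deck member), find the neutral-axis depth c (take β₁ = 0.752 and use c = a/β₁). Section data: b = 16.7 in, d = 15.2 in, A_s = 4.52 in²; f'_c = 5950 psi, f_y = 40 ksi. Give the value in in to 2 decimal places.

T = A_s f_y = 4.52 × 40 = 180.8 kips.
a = T/(0.85 f'_c b) = 180.8/(0.85 × 5.95 × 16.7) = 2.1407 in.
With β₁ = 0.752, c = a/β₁ = 2.1407/0.752 = 2.85 in.

c ≈ 2.85 in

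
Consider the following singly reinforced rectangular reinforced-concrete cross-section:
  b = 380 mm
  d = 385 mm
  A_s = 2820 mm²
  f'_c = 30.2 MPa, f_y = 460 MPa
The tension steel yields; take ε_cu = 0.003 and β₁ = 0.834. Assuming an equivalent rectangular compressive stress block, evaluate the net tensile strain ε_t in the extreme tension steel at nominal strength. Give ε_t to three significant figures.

a = A_s f_y/(0.85 f'_c b) = 132.98 mm.
β₁ = 0.834, so c = a/β₁ = 132.98/0.834 = 159.45 mm.
From the linear strain diagram with ε_cu = 0.003: ε_t = 0.003 (d − c)/c = 0.003 × (385 − 159.45)/159.45 = 0.00424.
ε_t is between 0.004 and 0.005 — transition zone.

ε_t ≈ 0.00424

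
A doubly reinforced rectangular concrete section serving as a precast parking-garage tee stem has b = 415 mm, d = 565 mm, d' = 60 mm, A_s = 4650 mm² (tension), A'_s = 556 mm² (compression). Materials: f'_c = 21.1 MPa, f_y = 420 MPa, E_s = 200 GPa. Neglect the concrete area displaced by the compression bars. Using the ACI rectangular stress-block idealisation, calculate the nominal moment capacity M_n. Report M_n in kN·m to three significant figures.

M_n ≈ 891 kN·m

Assume both tension and compression steel yield.
Net tension couple steel: A_s − A'_s = 4094 mm².
a = (A_s − A'_s) f_y / (0.85 f'_c b) = 1719480/(0.85 × 21.1 × 415) = 231.02 mm.
c = a/β₁ = 231.02/0.85 = 271.79 mm; ε'_s = 0.003(c − d')/c = 0.0023 ≥ f_y/E_s = 0.0021, so compression steel does yield.
M_n = (A_s − A'_s) f_y (d − a/2) + A'_s f_y (d − d') = [1719480 × (565 − 115.51) + 233520 × (565 − 60)] × 10⁻⁶ = 772.89 + 117.93 = 890.82 kN·m.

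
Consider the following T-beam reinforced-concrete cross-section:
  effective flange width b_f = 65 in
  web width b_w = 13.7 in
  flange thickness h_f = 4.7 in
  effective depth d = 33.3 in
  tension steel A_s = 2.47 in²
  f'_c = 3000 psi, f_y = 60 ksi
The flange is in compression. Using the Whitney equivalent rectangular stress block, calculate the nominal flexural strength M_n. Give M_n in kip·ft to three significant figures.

Tension: T = A_s f_y = 2.47 × 60 = 148.2 kips.
Try a within the flange: a = T/(0.85 f'_c b_f) = 148.2/(0.85 × 3 × 65) = 0.894 in.
Since a = 0.894 ≤ h_f = 4.7 in, the stress block lies entirely in the flange; analyse as a rectangular beam of width b_f.
M_n = T(d − a/2) = 148.2 × (33.3 − 0.447) = 4868.8 kip·in.
M_n = 4868.8/12 = 405.73 kip·ft.

M_n ≈ 406 kip·ft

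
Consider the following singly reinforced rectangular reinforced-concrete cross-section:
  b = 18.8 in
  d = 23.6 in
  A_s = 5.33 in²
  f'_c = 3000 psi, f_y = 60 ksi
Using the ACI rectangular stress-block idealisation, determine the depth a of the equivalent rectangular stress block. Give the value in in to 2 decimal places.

T = A_s f_y = 5.33 × 60 = 319.8 kips.
a = T/(0.85 f'_c b) = 319.8/(0.85 × 3 × 18.8) = 6.67 in.

a ≈ 6.67 in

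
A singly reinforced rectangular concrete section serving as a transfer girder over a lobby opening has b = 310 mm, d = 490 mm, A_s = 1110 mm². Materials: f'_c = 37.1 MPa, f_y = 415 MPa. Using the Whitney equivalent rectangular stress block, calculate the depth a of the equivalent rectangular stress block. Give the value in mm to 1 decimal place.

a ≈ 47.1 mm

T = A_s f_y = 1110 × 415 = 460650 N = 460.65 kN.
Setting C = 0.85 f'_c a b equal to T: a = 460650/(0.85 × 37.1 × 310) = 47.1 mm.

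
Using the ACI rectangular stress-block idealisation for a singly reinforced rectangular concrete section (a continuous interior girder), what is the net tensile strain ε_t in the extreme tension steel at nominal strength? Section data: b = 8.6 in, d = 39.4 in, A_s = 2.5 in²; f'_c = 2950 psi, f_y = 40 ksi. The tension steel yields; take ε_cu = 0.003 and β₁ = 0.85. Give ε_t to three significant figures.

ε_t ≈ 0.0187

a = A_s f_y/(0.85 f'_c b) = 4.637 in.
β₁ = 0.85, so c = a/β₁ = 4.637/0.85 = 5.455 in.
From the linear strain diagram with ε_cu = 0.003: ε_t = 0.003 (d − c)/c = 0.003 × (39.4 − 5.455)/5.455 = 0.0187.
Since ε_t ≥ 0.005, the section is tension-controlled.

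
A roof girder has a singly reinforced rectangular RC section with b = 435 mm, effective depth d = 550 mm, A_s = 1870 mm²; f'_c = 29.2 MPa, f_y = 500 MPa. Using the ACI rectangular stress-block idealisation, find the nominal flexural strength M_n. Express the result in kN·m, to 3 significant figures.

M_n ≈ 474 kN·m

T = A_s f_y = 1870 × 500 = 935000 N = 935 kN.
From C = T: a = T/(0.85 f'_c b) = 935000/(0.85 × 29.2 × 435) = 86.60 mm.
M_n = T(d − a/2) = 935 kN × (550 − 43.3) mm = 473.76 kN·m.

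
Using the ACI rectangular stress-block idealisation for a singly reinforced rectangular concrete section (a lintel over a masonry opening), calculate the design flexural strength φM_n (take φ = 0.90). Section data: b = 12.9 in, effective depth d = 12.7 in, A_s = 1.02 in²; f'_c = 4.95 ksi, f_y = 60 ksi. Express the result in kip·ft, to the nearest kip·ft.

T = A_s f_y = 1.02 × 60 = 61.2 kips.
a = T/(0.85 f'_c b) = 61.2/(0.85 × 4.95 × 12.9) = 1.128 in.
M_n = T(d − a/2) = 61.2 × (12.7 − 0.564) = 742.7 kip·in = 742.7/12 = 61.89 kip·ft.
φM_n = 0.90 × 61.89 = 55.70 kip·ft.

φM_n ≈ 56 kip·ft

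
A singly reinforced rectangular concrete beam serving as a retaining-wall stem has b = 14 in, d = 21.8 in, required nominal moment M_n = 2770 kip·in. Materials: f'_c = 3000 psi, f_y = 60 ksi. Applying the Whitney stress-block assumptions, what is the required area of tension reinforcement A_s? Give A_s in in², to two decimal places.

From M_n = 0.85 f'_c a b (d − a/2):
a = d − √(d² − 2M_n/(0.85 f'_c b)) = 21.8 − √(21.8² − 2 × 2770/(0.85 × 3 × 14)) = 3.910 in.
A_s = 0.85 f'_c a b / f_y = 0.85 × 3 × 3.910 × 14 / 60 = 2.326 in².

A_s ≈ 2.33 in²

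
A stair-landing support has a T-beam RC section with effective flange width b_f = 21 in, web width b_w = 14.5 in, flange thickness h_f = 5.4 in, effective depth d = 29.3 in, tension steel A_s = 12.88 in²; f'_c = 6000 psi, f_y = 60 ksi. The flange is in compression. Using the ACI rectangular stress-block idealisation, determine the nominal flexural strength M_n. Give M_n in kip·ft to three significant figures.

Tension: T = A_s f_y = 12.88 × 60 = 772.8 kips.
Try a within the flange: a = T/(0.85 f'_c b_f) = 772.8/(0.85 × 6 × 21) = 7.216 in.
a = 7.216 > h_f = 5.4 in: the block extends into the web. Split into flange-overhang and web parts.
C_f = 0.85 f'_c (b_f − b_w) h_f = 0.85 × 6 × (21 − 14.5) × 5.4 = 179.0 kips.
Remaining web compression depth: a_w = (T − C_f)/(0.85 f'_c b_w) = (772.8 − 179.0)/(0.85 × 6 × 14.5) = 8.030 in.
M_n = C_f(d − h_f/2) + (T − C_f)(d − a_w/2) = 179.0 × (29.3 − 2.7) + 593.8 × (29.3 − 4.015) = 4761.4 + 15014.2 = 19775.6 kip·in.
M_n = 19775.6/12 = 1647.97 kip·ft.

M_n ≈ 1650 kip·ft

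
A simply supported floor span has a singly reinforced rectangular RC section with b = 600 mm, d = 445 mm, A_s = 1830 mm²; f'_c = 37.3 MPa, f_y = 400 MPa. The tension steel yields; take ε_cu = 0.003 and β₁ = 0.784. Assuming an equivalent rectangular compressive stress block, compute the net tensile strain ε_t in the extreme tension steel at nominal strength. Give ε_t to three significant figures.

a = A_s f_y/(0.85 f'_c b) = 38.48 mm.
β₁ = 0.784, so c = a/β₁ = 38.48/0.784 = 49.08 mm.
From the linear strain diagram with ε_cu = 0.003: ε_t = 0.003 (d − c)/c = 0.003 × (445 − 49.08)/49.08 = 0.0242.
Since ε_t ≥ 0.005, the section is tension-controlled.

ε_t ≈ 0.0242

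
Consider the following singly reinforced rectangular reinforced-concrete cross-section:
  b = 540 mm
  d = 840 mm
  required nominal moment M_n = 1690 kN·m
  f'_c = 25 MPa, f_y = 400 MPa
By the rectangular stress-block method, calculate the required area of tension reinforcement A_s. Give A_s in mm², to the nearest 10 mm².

A_s ≈ 5710 mm²

With M_n = 0.85 f'_c a b (d − a/2), solve the quadratic for a:
a = d − √(d² − 2M_n/(0.85 f'_c b)) = 840 − √(840² − 2 × 1690×10⁶/(0.85 × 25 × 540)) = 198.87 mm.
A_s = 0.85 f'_c a b / f_y = 0.85 × 25 × 198.87 × 540 / 400 = 5705.1 mm².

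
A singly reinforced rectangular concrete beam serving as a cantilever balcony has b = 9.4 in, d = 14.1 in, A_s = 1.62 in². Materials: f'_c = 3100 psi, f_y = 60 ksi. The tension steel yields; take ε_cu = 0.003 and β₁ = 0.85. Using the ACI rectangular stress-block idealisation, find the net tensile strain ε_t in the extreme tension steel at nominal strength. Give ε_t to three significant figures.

a = A_s f_y/(0.85 f'_c b) = 3.924 in.
β₁ = 0.85, so c = a/β₁ = 3.924/0.85 = 4.616 in.
From the linear strain diagram with ε_cu = 0.003: ε_t = 0.003 (d − c)/c = 0.003 × (14.1 − 4.616)/4.616 = 0.00616.
Since ε_t ≥ 0.005, the section is tension-controlled.

ε_t ≈ 0.00616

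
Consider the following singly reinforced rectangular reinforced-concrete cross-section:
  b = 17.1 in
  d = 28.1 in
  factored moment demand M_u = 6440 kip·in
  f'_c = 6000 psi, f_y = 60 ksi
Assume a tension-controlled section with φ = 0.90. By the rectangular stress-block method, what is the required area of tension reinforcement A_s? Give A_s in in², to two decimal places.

A_s ≈ 4.49 in²

M_n = M_u/φ = 6440/0.90 = 7155.56 kip·in.
From M_n = 0.85 f'_c a b (d − a/2):
a = d − √(d² − 2M_n/(0.85 f'_c b)) = 28.1 − √(28.1² − 2 × 7155.56/(0.85 × 6 × 17.1)) = 3.090 in.
A_s = 0.85 f'_c a b / f_y = 0.85 × 6 × 3.090 × 17.1 / 60 = 4.491 in².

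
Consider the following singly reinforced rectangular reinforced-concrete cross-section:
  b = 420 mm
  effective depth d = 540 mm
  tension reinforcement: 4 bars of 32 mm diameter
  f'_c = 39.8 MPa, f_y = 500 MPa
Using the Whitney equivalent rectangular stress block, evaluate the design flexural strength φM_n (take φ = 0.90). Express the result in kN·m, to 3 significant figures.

φM_n ≈ 700 kN·m

A_s = 4 × 804 = 3216 mm².
T = A_s f_y = 3216 × 500 = 1608000 N = 1608 kN.
From C = T: a = T/(0.85 f'_c b) = 1608000/(0.85 × 39.8 × 420) = 113.17 mm.
M_n = T(d − a/2) = 1608 kN × (540 − 56.585) mm = 777.33 kN·m.
φM_n = 0.90 × 777.33 = 699.60 kN·m.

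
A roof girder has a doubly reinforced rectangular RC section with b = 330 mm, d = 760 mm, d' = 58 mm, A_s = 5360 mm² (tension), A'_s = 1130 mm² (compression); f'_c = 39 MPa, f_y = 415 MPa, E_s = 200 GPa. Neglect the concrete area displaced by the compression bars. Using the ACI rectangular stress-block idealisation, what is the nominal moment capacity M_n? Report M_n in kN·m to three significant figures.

M_n ≈ 1520 kN·m

Assume both tension and compression steel yield.
Net tension couple steel: A_s − A'_s = 4230 mm².
a = (A_s − A'_s) f_y / (0.85 f'_c b) = 1755450/(0.85 × 39 × 330) = 160.47 mm.
c = a/β₁ = 160.47/0.771 = 208.13 mm; ε'_s = 0.003(c − d')/c = 0.0022 ≥ f_y/E_s = 0.0021, so compression steel does yield.
M_n = (A_s − A'_s) f_y (d − a/2) + A'_s f_y (d − d') = [1755450 × (760 − 80.235) + 468950 × (760 − 58)] × 10⁻⁶ = 1193.29 + 329.20 = 1522.49 kN·m.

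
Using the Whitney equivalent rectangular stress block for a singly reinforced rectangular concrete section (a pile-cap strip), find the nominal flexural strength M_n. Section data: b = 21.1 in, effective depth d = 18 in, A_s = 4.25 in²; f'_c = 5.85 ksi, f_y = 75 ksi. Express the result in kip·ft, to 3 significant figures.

T = A_s f_y = 4.25 × 75 = 318.75 kips.
a = T/(0.85 f'_c b) = 318.75/(0.85 × 5.85 × 21.1) = 3.038 in.
M_n = T(d − a/2) = 318.75 × (18 − 1.519) = 5253.3 kip·in = 5253.3/12 = 437.78 kip·ft.

M_n ≈ 438 kip·ft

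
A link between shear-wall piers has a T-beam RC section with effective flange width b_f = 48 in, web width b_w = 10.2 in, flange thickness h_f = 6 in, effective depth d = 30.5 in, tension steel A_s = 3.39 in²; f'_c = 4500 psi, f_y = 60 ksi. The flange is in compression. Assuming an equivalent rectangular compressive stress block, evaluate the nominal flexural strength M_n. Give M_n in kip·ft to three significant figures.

Tension: T = A_s f_y = 3.39 × 60 = 203.4 kips.
Try a within the flange: a = T/(0.85 f'_c b_f) = 203.4/(0.85 × 4.5 × 48) = 1.108 in.
Since a = 1.108 ≤ h_f = 6 in, the stress block lies entirely in the flange; analyse as a rectangular beam of width b_f.
M_n = T(d − a/2) = 203.4 × (30.5 − 0.554) = 6091.0 kip·in.
M_n = 6091.0/12 = 507.58 kip·ft.

M_n ≈ 508 kip·ft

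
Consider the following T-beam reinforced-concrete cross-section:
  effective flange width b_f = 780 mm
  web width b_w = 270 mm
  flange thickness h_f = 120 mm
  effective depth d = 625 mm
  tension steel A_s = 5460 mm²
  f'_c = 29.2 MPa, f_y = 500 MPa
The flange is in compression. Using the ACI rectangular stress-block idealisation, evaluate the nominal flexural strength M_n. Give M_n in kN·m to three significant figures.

M_n ≈ 1510 kN·m

Tension: T = A_s f_y = 5460 × 500 = 2730000 N.
Try a within the flange: a = T/(0.85 f'_c b_f) = 2730000/(0.85 × 29.2 × 780) = 141.02 mm.
a = 141.02 > h_f = 120 mm: the block extends into the web. Split into flange-overhang and web parts.
C_f = 0.85 f'_c (b_f − b_w) h_f = 0.85 × 29.2 × (780 − 270) × 120 = 1518984 N.
Remaining web compression depth: a_w = (T − C_f)/(0.85 f'_c b_w) = (2730000 − 1518984)/(0.85 × 29.2 × 270) = 180.71 mm.
M_n = C_f(d − h_f/2) + (T − C_f)(d − a_w/2) = 1518984 × (625 − 60) + 1211016 × (625 − 90.355) = 858.23 + 647.46 = 1505.69 × 10⁶ N·mm.
M_n = 1505.69 kN·m.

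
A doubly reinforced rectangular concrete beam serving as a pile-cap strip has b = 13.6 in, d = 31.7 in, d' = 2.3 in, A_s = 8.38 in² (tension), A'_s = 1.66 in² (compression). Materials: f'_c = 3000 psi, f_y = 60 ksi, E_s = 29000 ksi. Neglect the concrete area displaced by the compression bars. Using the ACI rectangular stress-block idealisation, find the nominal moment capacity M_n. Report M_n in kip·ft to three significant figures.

M_n ≈ 1110 kip·ft

Assume both steels yield.
a = (A_s − A'_s) f_y/(0.85 f'_c b) = (8.38 − 1.66) × 60/(0.85 × 3 × 13.6) = 11.626 in.
c = a/β₁ = 11.626/0.85 = 13.678 in; ε'_s = 0.003(c − d')/c = 0.0025 ≥ ε_y = 0.0021, so the compression steel yields.
M_n = (A_s − A'_s) f_y (d − a/2) + A'_s f_y (d − d') = 403.2 × (31.7 − 5.813) + 99.6 × (31.7 − 2.3) = 10437.6 + 2928.2 = 13365.8 kip·in = 13365.8/12 = 1113.82 kip·ft.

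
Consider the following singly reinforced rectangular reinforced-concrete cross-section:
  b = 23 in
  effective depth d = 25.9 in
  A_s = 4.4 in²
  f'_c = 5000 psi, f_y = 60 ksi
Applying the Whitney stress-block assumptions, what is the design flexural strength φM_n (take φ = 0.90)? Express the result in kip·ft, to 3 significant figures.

T = A_s f_y = 4.4 × 60 = 264 kips.
a = T/(0.85 f'_c b) = 264/(0.85 × 5 × 23) = 2.701 in.
M_n = T(d − a/2) = 264 × (25.9 − 1.3505) = 6481.1 kip·in = 6481.1/12 = 540.09 kip·ft.
φM_n = 0.90 × 540.09 = 486.08 kip·ft.

φM_n ≈ 486 kip·ft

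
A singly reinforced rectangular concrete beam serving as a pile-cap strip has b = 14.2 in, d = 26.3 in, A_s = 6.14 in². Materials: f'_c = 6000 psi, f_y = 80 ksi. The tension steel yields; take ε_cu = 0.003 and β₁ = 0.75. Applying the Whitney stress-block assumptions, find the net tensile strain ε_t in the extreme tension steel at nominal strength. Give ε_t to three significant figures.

ε_t ≈ 0.00572

a = A_s f_y/(0.85 f'_c b) = 6.783 in.
β₁ = 0.75, so c = a/β₁ = 6.783/0.75 = 9.044 in.
From the linear strain diagram with ε_cu = 0.003: ε_t = 0.003 (d − c)/c = 0.003 × (26.3 − 9.044)/9.044 = 0.00572.
Since ε_t ≥ 0.005, the section is tension-controlled.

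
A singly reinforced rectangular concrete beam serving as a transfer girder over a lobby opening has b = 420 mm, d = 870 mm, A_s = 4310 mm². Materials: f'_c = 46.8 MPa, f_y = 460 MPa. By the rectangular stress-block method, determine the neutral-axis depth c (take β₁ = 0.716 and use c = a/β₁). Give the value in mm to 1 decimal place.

T = A_s f_y = 4310 × 460 = 1982600 N = 1982.6 kN.
Setting C = 0.85 f'_c a b equal to T: a = 1982600/(0.85 × 46.8 × 420) = 118.665 mm.
With β₁ = 0.716, c = a/β₁ = 118.665/0.716 = 165.7 mm.

c ≈ 165.7 mm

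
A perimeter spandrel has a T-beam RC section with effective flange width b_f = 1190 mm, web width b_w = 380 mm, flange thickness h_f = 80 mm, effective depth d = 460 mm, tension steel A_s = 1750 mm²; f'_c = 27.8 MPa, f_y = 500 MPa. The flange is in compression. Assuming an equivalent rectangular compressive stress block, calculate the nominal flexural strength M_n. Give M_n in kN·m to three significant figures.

Tension: T = A_s f_y = 1750 × 500 = 875000 N.
Try a within the flange: a = T/(0.85 f'_c b_f) = 875000/(0.85 × 27.8 × 1190) = 31.12 mm.
Since a = 31.12 ≤ h_f = 80 mm, the stress block lies entirely in the flange; analyse as a rectangular beam of width b_f.
M_n = T(d − a/2) = 875000 × (460 − 15.56) = 388.89 × 10⁶ N·mm.
M_n = 388.89 kN·m.

M_n ≈ 389 kN·m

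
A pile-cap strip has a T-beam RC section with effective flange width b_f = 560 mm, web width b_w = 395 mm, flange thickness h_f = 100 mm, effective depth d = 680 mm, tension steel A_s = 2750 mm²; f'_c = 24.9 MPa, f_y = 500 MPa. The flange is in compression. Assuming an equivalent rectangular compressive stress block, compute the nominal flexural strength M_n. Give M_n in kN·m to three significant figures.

M_n ≈ 855 kN·m

Tension: T = A_s f_y = 2750 × 500 = 1375000 N.
Try a within the flange: a = T/(0.85 f'_c b_f) = 1375000/(0.85 × 24.9 × 560) = 116.01 mm.
a = 116.01 > h_f = 100 mm: the block extends into the web. Split into flange-overhang and web parts.
C_f = 0.85 f'_c (b_f − b_w) h_f = 0.85 × 24.9 × (560 − 395) × 100 = 349223 N.
Remaining web compression depth: a_w = (T − C_f)/(0.85 f'_c b_w) = (1375000 − 349223)/(0.85 × 24.9 × 395) = 122.70 mm.
M_n = C_f(d − h_f/2) + (T − C_f)(d − a_w/2) = 349223 × (680 − 50) + 1025777 × (680 − 61.35) = 220.01 + 634.60 = 854.61 × 10⁶ N·mm.
M_n = 854.61 kN·m.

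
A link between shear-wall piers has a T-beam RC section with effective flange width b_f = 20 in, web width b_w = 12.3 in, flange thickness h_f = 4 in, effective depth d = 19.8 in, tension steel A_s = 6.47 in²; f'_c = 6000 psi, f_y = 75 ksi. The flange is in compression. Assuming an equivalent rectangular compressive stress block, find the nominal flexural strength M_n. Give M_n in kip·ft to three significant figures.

Tension: T = A_s f_y = 6.47 × 75 = 485.25 kips.
Try a within the flange: a = T/(0.85 f'_c b_f) = 485.25/(0.85 × 6 × 20) = 4.757 in.
a = 4.757 > h_f = 4 in: the block extends into the web. Split into flange-overhang and web parts.
C_f = 0.85 f'_c (b_f − b_w) h_f = 0.85 × 6 × (20 − 12.3) × 4 = 157.1 kips.
Remaining web compression depth: a_w = (T − C_f)/(0.85 f'_c b_w) = (485.25 − 157.1)/(0.85 × 6 × 12.3) = 5.231 in.
M_n = C_f(d − h_f/2) + (T − C_f)(d − a_w/2) = 157.1 × (19.8 − 2) + 328.15 × (19.8 − 2.6155) = 2796.4 + 5639.1 = 8435.5 kip·in.
M_n = 8435.5/12 = 702.96 kip·ft.

M_n ≈ 703 kip·ft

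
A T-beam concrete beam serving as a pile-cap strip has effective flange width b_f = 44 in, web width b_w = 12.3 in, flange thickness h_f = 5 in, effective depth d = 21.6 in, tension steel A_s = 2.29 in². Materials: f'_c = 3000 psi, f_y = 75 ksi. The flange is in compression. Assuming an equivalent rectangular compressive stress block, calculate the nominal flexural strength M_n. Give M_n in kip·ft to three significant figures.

M_n ≈ 298 kip·ft

Tension: T = A_s f_y = 2.29 × 75 = 171.75 kips.
Try a within the flange: a = T/(0.85 f'_c b_f) = 171.75/(0.85 × 3 × 44) = 1.531 in.
Since a = 1.531 ≤ h_f = 5 in, the stress block lies entirely in the flange; analyse as a rectangular beam of width b_f.
M_n = T(d − a/2) = 171.75 × (21.6 − 0.7655) = 3578.3 kip·in.
M_n = 3578.3/12 = 298.19 kip·ft.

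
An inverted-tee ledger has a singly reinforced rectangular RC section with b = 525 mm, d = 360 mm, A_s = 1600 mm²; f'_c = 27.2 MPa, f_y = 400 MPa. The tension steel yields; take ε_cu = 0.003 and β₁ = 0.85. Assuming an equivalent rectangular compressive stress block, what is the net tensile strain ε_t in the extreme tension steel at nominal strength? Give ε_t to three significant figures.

a = A_s f_y/(0.85 f'_c b) = 52.73 mm.
β₁ = 0.85, so c = a/β₁ = 52.73/0.85 = 62.04 mm.
From the linear strain diagram with ε_cu = 0.003: ε_t = 0.003 (d − c)/c = 0.003 × (360 − 62.04)/62.04 = 0.0144.
Since ε_t ≥ 0.005, the section is tension-controlled.

ε_t ≈ 0.0144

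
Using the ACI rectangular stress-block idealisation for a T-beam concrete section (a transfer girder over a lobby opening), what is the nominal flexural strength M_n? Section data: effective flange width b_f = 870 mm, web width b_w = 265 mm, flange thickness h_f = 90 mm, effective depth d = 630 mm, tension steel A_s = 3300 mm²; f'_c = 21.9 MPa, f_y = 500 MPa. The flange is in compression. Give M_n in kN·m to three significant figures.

M_n ≈ 953 kN·m

Tension: T = A_s f_y = 3300 × 500 = 1650000 N.
Try a within the flange: a = T/(0.85 f'_c b_f) = 1650000/(0.85 × 21.9 × 870) = 101.88 mm.
a = 101.88 > h_f = 90 mm: the block extends into the web. Split into flange-overhang and web parts.
C_f = 0.85 f'_c (b_f − b_w) h_f = 0.85 × 21.9 × (870 − 265) × 90 = 1013587 N.
Remaining web compression depth: a_w = (T − C_f)/(0.85 f'_c b_w) = (1650000 − 1013587)/(0.85 × 21.9 × 265) = 129.01 mm.
M_n = C_f(d − h_f/2) + (T − C_f)(d − a_w/2) = 1013587 × (630 − 45) + 636413 × (630 − 64.505) = 592.95 + 359.89 = 952.84 × 10⁶ N·mm.
M_n = 952.84 kN·m.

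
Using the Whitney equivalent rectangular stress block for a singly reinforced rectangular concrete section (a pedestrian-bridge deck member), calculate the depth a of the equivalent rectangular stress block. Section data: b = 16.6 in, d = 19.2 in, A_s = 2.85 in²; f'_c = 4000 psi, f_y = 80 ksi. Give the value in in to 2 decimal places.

a ≈ 4.04 in

T = A_s f_y = 2.85 × 80 = 228 kips.
a = T/(0.85 f'_c b) = 228/(0.85 × 4 × 16.6) = 4.04 in.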